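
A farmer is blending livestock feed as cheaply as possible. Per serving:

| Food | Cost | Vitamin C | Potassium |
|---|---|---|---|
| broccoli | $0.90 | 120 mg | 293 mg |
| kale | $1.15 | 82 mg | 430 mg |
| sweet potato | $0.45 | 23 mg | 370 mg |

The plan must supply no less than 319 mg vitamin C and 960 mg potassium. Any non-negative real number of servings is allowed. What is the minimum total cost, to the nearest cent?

With two linear requirements the optimum uses one or two foods; enumerate the corners.
broccoli only: max(319/120, 960/293) = 3.276 servings → $2.95.
kale only: max(319/82, 960/430) = 3.89 servings → $4.47.
sweet potato only: max(319/23, 960/370) = 13.87 servings → $6.24.
broccoli + kale with both tight: 2.12 servings and 0.7882 servings → $2.81.
broccoli + sweet potato with both tight: 2.548 servings and 0.5771 servings → $2.55.
kale + sweet potato: the both-tight solution has a negative serving — not a feasible corner.
Cheapest feasible corner: $2.55.

$2.55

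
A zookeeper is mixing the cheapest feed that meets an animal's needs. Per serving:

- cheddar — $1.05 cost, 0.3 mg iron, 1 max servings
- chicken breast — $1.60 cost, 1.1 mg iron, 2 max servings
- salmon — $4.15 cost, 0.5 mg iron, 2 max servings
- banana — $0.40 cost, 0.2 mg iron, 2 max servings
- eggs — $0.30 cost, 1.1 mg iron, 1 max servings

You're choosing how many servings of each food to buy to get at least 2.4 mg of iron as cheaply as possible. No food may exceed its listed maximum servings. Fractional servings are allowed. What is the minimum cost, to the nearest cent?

$2.19

Cost per mg of iron: eggs $0.2727, chicken breast $1.4545, banana $2.0000, cheddar $3.5000, salmon $8.3000.
Take 1 serving of eggs: +1.1 mg iron for $0.30 (total $0.30, still need 1.3 mg).
Take 1.182 servings of chicken breast: +1.3 mg iron for $1.89 (total $2.19, still need 0.0 mg).
Filling from the cheapest source first is optimal under one linear minimum: $2.19.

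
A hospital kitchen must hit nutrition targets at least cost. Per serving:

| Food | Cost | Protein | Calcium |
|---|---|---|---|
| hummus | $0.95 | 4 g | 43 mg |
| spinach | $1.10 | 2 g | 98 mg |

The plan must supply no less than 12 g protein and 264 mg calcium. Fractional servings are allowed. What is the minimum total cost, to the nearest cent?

An LP optimum is at a vertex; with two nutrient constraints at most two foods are used. Check each candidate.
hummus only: max(12/4, 264/43) = 6.14 servings → $5.83.
spinach only: max(12/2, 264/98) = 6 servings → $6.60.
hummus + spinach with both tight: 2.118 servings and 1.765 servings → $3.95.
The minimum over all feasible corners is $3.95.

$3.95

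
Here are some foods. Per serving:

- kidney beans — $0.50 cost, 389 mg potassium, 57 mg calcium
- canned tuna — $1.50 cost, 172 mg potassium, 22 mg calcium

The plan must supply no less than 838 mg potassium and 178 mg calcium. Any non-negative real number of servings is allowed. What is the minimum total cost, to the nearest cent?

$1.56

A basic optimal solution has at most two foods positive. Try each food alone and each pair with both targets met exactly.
kidney beans only: max(838/389, 178/57) = 3.123 servings → $1.56.
canned tuna only: max(838/172, 178/22) = 8.091 servings → $12.14.
kidney beans + canned tuna with both targets exact would need a negative amount; discard.
The minimum over all feasible corners is $1.56.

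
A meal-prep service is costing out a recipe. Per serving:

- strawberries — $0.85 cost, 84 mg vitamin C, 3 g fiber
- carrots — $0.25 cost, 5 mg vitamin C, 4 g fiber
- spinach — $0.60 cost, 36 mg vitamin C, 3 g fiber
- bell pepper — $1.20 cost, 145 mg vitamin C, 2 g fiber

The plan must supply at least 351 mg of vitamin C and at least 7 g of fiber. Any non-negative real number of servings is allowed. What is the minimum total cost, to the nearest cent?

For a min-cost LP with two ≥-constraints, a basic feasible solution has at most two positive variables.
strawberries only: max(351/84, 7/3) = 4.179 servings → $3.55.
carrots only: max(351/5, 7/4) = 70.2 servings → $17.55.
spinach only: max(351/36, 7/3) = 9.75 servings → $5.85.
bell pepper only: max(351/145, 7/2) = 3.5 servings → $4.20.
strawberries + carrots with both targets exact would need a negative amount; discard.
strawberries + spinach: intersection lies outside the first quadrant.
strawberries + bell pepper with both tight: 1.172 servings and 1.742 servings → $3.09.
carrots + spinach: the both-tight solution has a negative serving — not a feasible corner.
carrots + bell pepper with both tight: 0.5491 servings and 2.402 servings → $3.02.
spinach + bell pepper with both tight: 0.8623 servings and 2.207 servings → $3.17.
The minimum over all feasible corners is $3.02.

$3.02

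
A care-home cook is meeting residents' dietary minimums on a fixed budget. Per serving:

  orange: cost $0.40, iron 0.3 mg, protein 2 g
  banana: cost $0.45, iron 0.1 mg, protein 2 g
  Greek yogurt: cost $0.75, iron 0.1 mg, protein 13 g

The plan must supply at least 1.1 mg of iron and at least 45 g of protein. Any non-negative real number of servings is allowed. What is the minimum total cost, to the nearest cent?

For a min-cost LP with two ≥-constraints, a basic feasible solution has at most two positive variables.
orange only: max(1.1/0.3, 45/2) = 22.5 servings → $9.00.
banana only: max(1.1/0.1, 45/2) = 22.5 servings → $10.12.
Greek yogurt only: max(1.1/0.1, 45/13) = 11 servings → $8.25.
orange + banana: intersection lies outside the first quadrant.
orange + Greek yogurt with both tight: 2.649 servings and 3.054 servings → $3.35.
banana + Greek yogurt with both tight: 8.909 servings and 2.091 servings → $5.58.
The minimum over all feasible corners is $3.35.

$3.35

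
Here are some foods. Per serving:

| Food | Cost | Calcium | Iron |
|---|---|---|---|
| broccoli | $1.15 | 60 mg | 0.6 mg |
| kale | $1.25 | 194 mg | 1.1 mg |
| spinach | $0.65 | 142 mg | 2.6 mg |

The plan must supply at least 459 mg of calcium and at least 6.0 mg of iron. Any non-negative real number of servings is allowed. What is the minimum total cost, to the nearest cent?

$2.10

broccoli only: max(459/60, 6.0/0.6) = 10 servings → $11.50.
kale only: max(459/194, 6.0/1.1) = 5.455 servings → $6.82.
spinach only: max(459/142, 6.0/2.6) = 3.232 servings → $2.10.
broccoli + kale with both targets exact would need a negative amount; discard.
broccoli + spinach with both tight: 4.822 servings and 1.195 servings → $6.32.
kale + spinach with both tight: 0.9805 servings and 1.893 servings → $2.46.
So the least-cost plan costs $2.10.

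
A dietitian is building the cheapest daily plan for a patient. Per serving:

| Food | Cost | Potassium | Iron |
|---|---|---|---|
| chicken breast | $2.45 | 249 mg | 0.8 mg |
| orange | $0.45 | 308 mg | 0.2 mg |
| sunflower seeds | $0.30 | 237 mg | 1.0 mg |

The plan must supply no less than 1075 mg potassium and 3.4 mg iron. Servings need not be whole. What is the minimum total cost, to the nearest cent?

$1.36

Minimising a linear cost over {potassium ≥ 1075, iron ≥ 3.4, servings ≥ 0} — the optimum is at a vertex, using one or two foods.
chicken breast only: max(1075/249, 3.4/0.8) = 4.317 servings → $10.58.
orange only: max(1075/308, 3.4/0.2) = 17 servings → $7.65.
sunflower seeds only: max(1075/237, 3.4/1.0) = 4.536 servings → $1.36.
chicken breast + orange with both tight: 4.233 servings and 0.06816 servings → $10.40.
chicken breast + sunflower seeds: intersection lies outside the first quadrant.
orange + sunflower seeds with both tight: 1.033 servings and 3.193 servings → $1.42.
So the least-cost plan costs $1.36.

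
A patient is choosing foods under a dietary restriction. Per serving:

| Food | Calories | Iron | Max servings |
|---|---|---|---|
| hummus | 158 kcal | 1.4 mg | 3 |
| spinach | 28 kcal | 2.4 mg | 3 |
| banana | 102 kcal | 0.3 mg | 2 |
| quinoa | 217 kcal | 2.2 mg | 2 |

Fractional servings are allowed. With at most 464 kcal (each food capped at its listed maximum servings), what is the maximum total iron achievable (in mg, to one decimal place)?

11.1 mg

Iron per kcal: spinach 0.08571, quinoa 0.01014, hummus 0.008861, banana 0.002941.
Take 3 servings of spinach: uses 84 kcal, +7.2 mg iron (running total 7.2 mg).
Take 1.751 servings of quinoa: uses 380 kcal, +3.9 mg iron (running total 11.1 mg).
Filling greedily by iron-per-kcal is optimal for one linear limit, giving 11.1 mg.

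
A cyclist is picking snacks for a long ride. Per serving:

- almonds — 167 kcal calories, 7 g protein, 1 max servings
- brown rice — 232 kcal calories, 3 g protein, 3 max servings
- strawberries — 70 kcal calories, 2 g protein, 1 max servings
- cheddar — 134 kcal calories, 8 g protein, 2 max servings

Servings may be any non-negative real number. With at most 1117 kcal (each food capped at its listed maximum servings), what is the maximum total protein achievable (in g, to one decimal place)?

Protein per kcal: cheddar 0.0597, almonds 0.04192, strawberries 0.02857, brown rice 0.01293.
Take 2 servings of cheddar: uses 268 kcal, +16.0 g protein (running total 16.0 g).
Take 1 serving of almonds: uses 167 kcal, +7.0 g protein (running total 23.0 g).
Take 1 serving of strawberries: uses 70 kcal, +2.0 g protein (running total 25.0 g).
Take 2.638 servings of brown rice: uses 612 kcal, +7.9 g protein (running total 32.9 g).
Greedy by best ratio exhausts the calories allowance optimally: 32.9 g.

32.9 g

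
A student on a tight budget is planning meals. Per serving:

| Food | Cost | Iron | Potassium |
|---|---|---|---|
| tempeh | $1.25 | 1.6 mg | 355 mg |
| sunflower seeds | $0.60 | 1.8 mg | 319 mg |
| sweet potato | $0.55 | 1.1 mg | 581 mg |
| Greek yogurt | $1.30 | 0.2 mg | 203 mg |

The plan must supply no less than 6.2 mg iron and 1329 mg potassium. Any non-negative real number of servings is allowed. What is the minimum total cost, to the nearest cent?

$2.18

This is a tiny linear program; its minimum lies at a vertex of the feasible set. List the vertices and price them.
tempeh only: max(6.2/1.6, 1329/355) = 3.875 servings → $4.84.
sunflower seeds only: max(6.2/1.8, 1329/319) = 4.166 servings → $2.50.
sweet potato only: max(6.2/1.1, 1329/581) = 5.636 servings → $3.10.
Greek yogurt only: max(6.2/0.2, 1329/203) = 31 servings → $40.30.
tempeh + sunflower seeds with both tight: 3.222 servings and 0.5801 servings → $4.38.
tempeh + sweet potato with both targets exact would need a negative amount; discard.
tempeh + Greek yogurt: intersection lies outside the first quadrant.
sunflower seeds + sweet potato with both tight: 3.08 servings and 0.5963 servings → $2.18.
sunflower seeds + Greek yogurt with both tight: 3.292 servings and 1.374 servings → $3.76.
sweet potato + Greek yogurt with both targets exact would need a negative amount; discard.
Cheapest feasible corner: $2.18.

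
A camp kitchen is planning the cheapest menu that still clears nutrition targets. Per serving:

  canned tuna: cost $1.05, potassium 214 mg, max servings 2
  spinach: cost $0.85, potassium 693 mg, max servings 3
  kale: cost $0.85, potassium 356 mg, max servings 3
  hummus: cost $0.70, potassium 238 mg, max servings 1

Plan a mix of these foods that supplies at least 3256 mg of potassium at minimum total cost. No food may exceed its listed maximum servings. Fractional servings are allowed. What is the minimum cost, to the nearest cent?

Cost per mg of potassium: spinach $0.0012, kale $0.0024, hummus $0.0029, canned tuna $0.0049.
Take 3 servings of spinach: +2079.0 mg potassium for $2.55 (total $2.55, still need 1177.0 mg).
Take 3 servings of kale: +1068.0 mg potassium for $2.55 (total $5.10, still need 109.0 mg).
Take 0.458 servings of hummus: +109.0 mg potassium for $0.32 (total $5.42, still need 0.0 mg).
Filling from the cheapest source first is optimal under one linear minimum: $5.42.

$5.42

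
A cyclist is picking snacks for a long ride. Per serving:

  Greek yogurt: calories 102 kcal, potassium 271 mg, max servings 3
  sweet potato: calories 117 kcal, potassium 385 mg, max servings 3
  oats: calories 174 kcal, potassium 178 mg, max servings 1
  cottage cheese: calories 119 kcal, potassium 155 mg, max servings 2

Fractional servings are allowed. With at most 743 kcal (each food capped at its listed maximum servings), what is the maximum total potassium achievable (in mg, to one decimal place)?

Potassium per kcal: sweet potato 3.291, Greek yogurt 2.657, cottage cheese 1.303, oats 1.023.
Take 3 servings of sweet potato: uses 351 kcal, +1155.0 mg potassium (running total 1155.0 mg).
Take 3 servings of Greek yogurt: uses 306 kcal, +813.0 mg potassium (running total 1968.0 mg).
Take 0.7227 servings of cottage cheese: uses 86 kcal, +112.0 mg potassium (running total 2080.0 mg).
Filling greedily by potassium-per-kcal is optimal for one linear limit, giving 2080.0 mg.

2080.0 mg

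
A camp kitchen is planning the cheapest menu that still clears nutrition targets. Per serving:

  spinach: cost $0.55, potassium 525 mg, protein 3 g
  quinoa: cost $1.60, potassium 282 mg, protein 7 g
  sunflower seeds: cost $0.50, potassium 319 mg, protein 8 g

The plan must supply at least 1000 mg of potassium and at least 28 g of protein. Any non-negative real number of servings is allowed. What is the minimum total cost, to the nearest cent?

spinach only: max(1000/525, 28/3) = 9.333 servings → $5.13.
quinoa only: max(1000/282, 28/7) = 4 servings → $6.40.
sunflower seeds only: max(1000/319, 28/8) = 3.5 servings → $1.75.
spinach + quinoa with both targets exact would need a negative amount; discard.
spinach + sunflower seeds: the both-tight solution has a negative serving — not a feasible corner.
quinoa + sunflower seeds: the both-tight solution has a negative serving — not a feasible corner.
Cheapest feasible corner: $1.75.

$1.75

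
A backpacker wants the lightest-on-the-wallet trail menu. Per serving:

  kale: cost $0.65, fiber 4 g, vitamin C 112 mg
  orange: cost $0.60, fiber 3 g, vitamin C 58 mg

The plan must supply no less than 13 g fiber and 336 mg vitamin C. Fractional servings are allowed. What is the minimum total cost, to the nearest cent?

Minimising a linear cost over {fiber ≥ 13, vitamin C ≥ 336, servings ≥ 0} — the optimum is at a vertex, using one or two foods.
kale only: max(13/4, 336/112) = 3.25 servings → $2.11.
orange only: max(13/3, 336/58) = 5.793 servings → $3.48.
kale + orange with both tight: 2.442 servings and 1.077 servings → $2.23.
So the least-cost plan costs $2.11.

$2.11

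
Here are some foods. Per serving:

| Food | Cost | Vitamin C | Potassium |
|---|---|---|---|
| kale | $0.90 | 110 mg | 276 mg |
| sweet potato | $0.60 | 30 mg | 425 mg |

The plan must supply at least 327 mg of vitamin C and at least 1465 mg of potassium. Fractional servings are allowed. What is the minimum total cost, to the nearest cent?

$3.33

At the optimum either one food covers both requirements or two foods hit both targets exactly; no other combination can be cheaper.
kale only: max(327/110, 1465/276) = 5.308 servings → $4.78.
sweet potato only: max(327/30, 1465/425) = 10.9 servings → $6.54.
kale + sweet potato with both tight: 2.47 servings and 1.843 servings → $3.33.
Cheapest feasible corner: $3.33.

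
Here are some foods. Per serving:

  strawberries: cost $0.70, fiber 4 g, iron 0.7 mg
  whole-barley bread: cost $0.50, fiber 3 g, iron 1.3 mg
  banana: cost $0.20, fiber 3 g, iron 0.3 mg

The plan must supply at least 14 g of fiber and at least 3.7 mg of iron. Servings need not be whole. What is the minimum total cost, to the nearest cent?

An LP optimum is at a vertex; with two nutrient constraints at most two foods are used. Check each candidate.
strawberries only: max(14/4, 3.7/0.7) = 5.286 servings → $3.70.
whole-barley bread only: max(14/3, 3.7/1.3) = 4.667 servings → $2.33.
banana only: max(14/3, 3.7/0.3) = 12.33 servings → $2.47.
strawberries + whole-barley bread with both tight: 2.29 servings and 1.613 servings → $2.41.
strawberries + banana with both targets exact would need a negative amount; discard.
whole-barley bread + banana with both tight: 2.3 servings and 2.367 servings → $1.62.
So the least-cost plan costs $1.62.

$1.62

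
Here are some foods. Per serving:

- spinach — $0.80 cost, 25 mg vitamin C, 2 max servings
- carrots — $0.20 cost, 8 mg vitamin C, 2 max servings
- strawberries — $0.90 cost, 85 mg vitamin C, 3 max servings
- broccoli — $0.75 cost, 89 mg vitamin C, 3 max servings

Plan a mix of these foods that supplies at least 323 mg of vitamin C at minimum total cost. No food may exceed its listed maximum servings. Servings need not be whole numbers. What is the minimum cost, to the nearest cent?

$2.84

Cost per mg of vitamin C: broccoli $0.0084, strawberries $0.0106, carrots $0.0250, spinach $0.0320.
Take 3 servings of broccoli: +267.0 mg vitamin C for $2.25 (total $2.25, still need 56.0 mg).
Take 0.6588 servings of strawberries: +56.0 mg vitamin C for $0.59 (total $2.84, still need 0.0 mg).
Filling from the cheapest source first is optimal under one linear minimum: $2.84.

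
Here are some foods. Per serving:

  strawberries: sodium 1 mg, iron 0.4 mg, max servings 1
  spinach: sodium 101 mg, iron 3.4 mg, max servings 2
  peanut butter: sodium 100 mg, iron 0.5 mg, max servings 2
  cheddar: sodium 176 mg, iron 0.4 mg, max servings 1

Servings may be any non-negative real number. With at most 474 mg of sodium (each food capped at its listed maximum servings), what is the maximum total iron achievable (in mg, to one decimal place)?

8.4 mg

Iron per mg sodium: strawberries 0.4, spinach 0.03366, peanut butter 0.005, cheddar 0.002273.
Take 1 serving of strawberries: uses 1 mg sodium, +0.4 mg iron (running total 0.4 mg).
Take 2 servings of spinach: uses 202 mg sodium, +6.8 mg iron (running total 7.2 mg).
Take 2 servings of peanut butter: uses 200 mg sodium, +1.0 mg iron (running total 8.2 mg).
Take 0.4034 servings of cheddar: uses 71 mg sodium, +0.2 mg iron (running total 8.4 mg).
Greedy by best ratio exhausts the sodium allowance optimally: 8.4 mg.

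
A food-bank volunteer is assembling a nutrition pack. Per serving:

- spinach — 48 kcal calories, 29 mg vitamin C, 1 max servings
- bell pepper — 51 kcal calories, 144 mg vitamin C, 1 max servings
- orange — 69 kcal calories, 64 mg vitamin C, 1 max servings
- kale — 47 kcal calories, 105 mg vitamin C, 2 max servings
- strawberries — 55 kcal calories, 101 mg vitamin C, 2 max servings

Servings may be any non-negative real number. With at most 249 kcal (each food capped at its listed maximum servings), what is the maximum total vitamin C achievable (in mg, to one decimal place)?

545.0 mg

Vitamin C per kcal: bell pepper 2.824, kale 2.234, strawberries 1.836, orange 0.9275, spinach 0.6042.
Take 1 serving of bell pepper: uses 51 kcal, +144.0 mg vitamin C (running total 144.0 mg).
Take 2 servings of kale: uses 94 kcal, +210.0 mg vitamin C (running total 354.0 mg).
Take 1.891 servings of strawberries: uses 104 kcal, +191.0 mg vitamin C (running total 545.0 mg).
Greedy by best ratio exhausts the calories allowance optimally: 545.0 mg.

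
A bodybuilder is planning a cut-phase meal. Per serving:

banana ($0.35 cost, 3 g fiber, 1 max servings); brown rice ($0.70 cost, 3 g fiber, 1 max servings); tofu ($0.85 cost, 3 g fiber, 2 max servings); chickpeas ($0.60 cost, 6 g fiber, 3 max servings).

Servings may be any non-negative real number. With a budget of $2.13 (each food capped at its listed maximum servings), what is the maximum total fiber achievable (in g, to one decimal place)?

Fiber per dollar: chickpeas 10, banana 8.571, brown rice 4.286, tofu 3.529.
Take 3 servings of chickpeas: spends $1.80, +18.0 g fiber (running total 18.0 g).
Take 0.9429 servings of banana: spends $0.33, +2.8 g fiber (running total 20.8 g).
Filling greedily by fiber-per-dollar is optimal for one linear limit, giving 20.8 g.

20.8 g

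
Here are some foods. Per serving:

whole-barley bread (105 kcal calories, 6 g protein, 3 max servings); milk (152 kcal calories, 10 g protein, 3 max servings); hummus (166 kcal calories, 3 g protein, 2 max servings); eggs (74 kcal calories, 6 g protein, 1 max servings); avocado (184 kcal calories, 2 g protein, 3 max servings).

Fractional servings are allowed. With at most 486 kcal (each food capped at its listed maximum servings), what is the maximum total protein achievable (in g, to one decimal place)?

33.1 g

Protein per kcal: eggs 0.08108, milk 0.06579, whole-barley bread 0.05714, hummus 0.01807, avocado 0.01087.
Take 1 serving of eggs: uses 74 kcal, +6.0 g protein (running total 6.0 g).
Take 2.711 servings of milk: uses 412 kcal, +27.1 g protein (running total 33.1 g).
Greedy by best ratio exhausts the calories allowance optimally: 33.1 g.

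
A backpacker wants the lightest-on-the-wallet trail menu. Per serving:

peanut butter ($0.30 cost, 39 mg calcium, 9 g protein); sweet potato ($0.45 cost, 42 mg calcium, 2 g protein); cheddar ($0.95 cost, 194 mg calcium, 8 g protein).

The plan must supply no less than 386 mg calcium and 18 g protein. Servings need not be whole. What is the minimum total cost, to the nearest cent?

Compare the cost at each extreme point of the feasible region.
peanut butter only: max(386/39, 18/9) = 9.897 servings → $2.97.
sweet potato only: max(386/42, 18/2) = 9.19 servings → $4.14.
cheddar only: max(386/194, 18/8) = 2.25 servings → $2.14.
peanut butter + sweet potato: intersection lies outside the first quadrant.
peanut butter + cheddar with both tight: 0.2817 servings and 1.933 servings → $1.92.
sweet potato + cheddar with both tight: 7.769 servings and 0.3077 servings → $3.79.
So the least-cost plan costs $1.92.

$1.92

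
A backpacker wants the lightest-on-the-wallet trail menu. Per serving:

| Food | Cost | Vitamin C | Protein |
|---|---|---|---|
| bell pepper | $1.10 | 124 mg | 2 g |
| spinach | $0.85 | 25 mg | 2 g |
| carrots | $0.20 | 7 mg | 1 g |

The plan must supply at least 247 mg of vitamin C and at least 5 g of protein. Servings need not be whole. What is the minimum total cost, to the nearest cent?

$2.35

Check every corner: each single food scaled to meet both minima, and each pair solved so both constraints bind.
bell pepper only: max(247/124, 5/2) = 2.5 servings → $2.75.
spinach only: max(247/25, 5/2) = 9.88 servings → $8.40.
carrots only: max(247/7, 5/1) = 35.29 servings → $7.06.
bell pepper + spinach with both tight: 1.864 servings and 0.6364 servings → $2.59.
bell pepper + carrots with both tight: 1.927 servings and 1.145 servings → $2.35.
spinach + carrots: intersection lies outside the first quadrant.
So the least-cost plan costs $2.35.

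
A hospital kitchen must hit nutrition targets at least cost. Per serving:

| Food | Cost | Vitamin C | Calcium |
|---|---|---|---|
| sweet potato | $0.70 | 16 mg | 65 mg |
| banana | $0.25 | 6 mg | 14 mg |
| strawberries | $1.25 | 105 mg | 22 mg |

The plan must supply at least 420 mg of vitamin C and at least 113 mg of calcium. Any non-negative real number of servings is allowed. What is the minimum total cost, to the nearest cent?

sweet potato only: max(420/16, 113/65) = 26.25 servings → $18.38.
banana only: max(420/6, 113/14) = 70 servings → $17.50.
strawberries only: max(420/105, 113/22) = 5.136 servings → $6.42.
sweet potato + banana: the both-tight solution has a negative serving — not a feasible corner.
sweet potato + strawberries with both tight: 0.4055 servings and 3.938 servings → $5.21.
banana + strawberries with both tight: 1.962 servings and 3.888 servings → $5.35.
So the least-cost plan costs $5.21.

$5.21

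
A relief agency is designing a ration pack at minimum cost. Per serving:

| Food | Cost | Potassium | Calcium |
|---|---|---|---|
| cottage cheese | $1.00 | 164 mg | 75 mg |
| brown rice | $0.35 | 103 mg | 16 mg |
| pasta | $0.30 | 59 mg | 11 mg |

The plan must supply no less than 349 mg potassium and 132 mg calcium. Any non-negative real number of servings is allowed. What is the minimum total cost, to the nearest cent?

Check every corner: each single food scaled to meet both minima, and each pair solved so both constraints bind.
cottage cheese only: max(349/164, 132/75) = 2.128 servings → $2.13.
brown rice only: max(349/103, 132/16) = 8.25 servings → $2.89.
pasta only: max(349/59, 132/11) = 12 servings → $3.60.
cottage cheese + brown rice with both tight: 1.571 servings and 0.8875 servings → $1.88.
cottage cheese + pasta with both tight: 1.507 servings and 1.727 servings → $2.02.
brown rice + pasta: the both-tight solution has a negative serving — not a feasible corner.
Cheapest feasible corner: $1.88.

$1.88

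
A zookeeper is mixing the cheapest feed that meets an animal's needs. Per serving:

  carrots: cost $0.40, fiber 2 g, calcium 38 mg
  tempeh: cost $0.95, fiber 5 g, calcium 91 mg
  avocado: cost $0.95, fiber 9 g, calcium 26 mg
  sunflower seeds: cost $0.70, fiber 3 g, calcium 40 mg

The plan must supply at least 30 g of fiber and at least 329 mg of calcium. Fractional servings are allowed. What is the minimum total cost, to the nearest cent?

$4.50

This is a tiny linear program; its minimum lies at a vertex of the feasible set. List the vertices and price them.
carrots only: max(30/2, 329/38) = 15 servings → $6.00.
tempeh only: max(30/5, 329/91) = 6 servings → $5.70.
avocado only: max(30/9, 329/26) = 12.65 servings → $12.02.
sunflower seeds only: max(30/3, 329/40) = 10 servings → $7.00.
carrots + tempeh: the both-tight solution has a negative serving — not a feasible corner.
carrots + avocado with both tight: 7.521 servings and 1.662 servings → $4.59.
carrots + sunflower seeds: intersection lies outside the first quadrant.
tempeh + avocado with both tight: 3.165 servings and 1.575 servings → $4.50.
tempeh + sunflower seeds: the both-tight solution has a negative serving — not a feasible corner.
avocado + sunflower seeds with both tight: 0.7553 servings and 7.734 servings → $6.13.
The minimum over all feasible corners is $4.50.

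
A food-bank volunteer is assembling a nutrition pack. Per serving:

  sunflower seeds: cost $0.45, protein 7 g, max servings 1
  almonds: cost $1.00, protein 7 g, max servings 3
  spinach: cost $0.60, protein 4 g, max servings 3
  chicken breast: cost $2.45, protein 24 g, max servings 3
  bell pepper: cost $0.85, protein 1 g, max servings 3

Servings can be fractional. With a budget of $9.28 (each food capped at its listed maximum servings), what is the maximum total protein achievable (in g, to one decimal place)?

89.4 g

Protein per dollar: sunflower seeds 15.56, chicken breast 9.796, almonds 7, spinach 6.667, bell pepper 1.176.
Take 1 serving of sunflower seeds: spends $0.45, +7.0 g protein (running total 7.0 g).
Take 3 servings of chicken breast: spends $7.35, +72.0 g protein (running total 79.0 g).
Take 1.48 servings of almonds: spends $1.48, +10.4 g protein (running total 89.4 g).
Filling greedily by protein-per-dollar is optimal for one linear limit, giving 89.4 g.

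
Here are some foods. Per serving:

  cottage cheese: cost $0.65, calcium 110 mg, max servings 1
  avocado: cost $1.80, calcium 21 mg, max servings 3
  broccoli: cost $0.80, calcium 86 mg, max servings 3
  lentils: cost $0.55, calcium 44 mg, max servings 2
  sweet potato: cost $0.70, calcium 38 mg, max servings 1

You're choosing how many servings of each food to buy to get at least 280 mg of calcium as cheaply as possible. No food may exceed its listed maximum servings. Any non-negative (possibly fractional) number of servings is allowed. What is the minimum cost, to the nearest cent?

$2.23

Cost per mg of calcium: cottage cheese $0.0059, broccoli $0.0093, lentils $0.0125, sweet potato $0.0184, avocado $0.0857.
Take 1 serving of cottage cheese: +110.0 mg calcium for $0.65 (total $0.65, still need 170.0 mg).
Take 1.977 servings of broccoli: +170.0 mg calcium for $1.58 (total $2.23, still need 0.0 mg).
Greedy by cheapest-per-mg is optimal for a single linear constraint, so the minimum cost is $2.23.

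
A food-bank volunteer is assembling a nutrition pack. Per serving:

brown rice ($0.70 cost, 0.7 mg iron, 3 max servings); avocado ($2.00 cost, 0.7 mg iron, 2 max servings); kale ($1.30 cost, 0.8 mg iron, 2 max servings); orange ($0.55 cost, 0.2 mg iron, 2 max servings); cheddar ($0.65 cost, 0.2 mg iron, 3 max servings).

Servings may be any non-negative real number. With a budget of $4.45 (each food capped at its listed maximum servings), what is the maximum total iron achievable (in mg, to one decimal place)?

Iron per dollar: brown rice 1, kale 0.6154, orange 0.3636, avocado 0.35, cheddar 0.3077.
Take 3 servings of brown rice: spends $2.10, +2.1 mg iron (running total 2.1 mg).
Take 1.808 servings of kale: spends $2.35, +1.4 mg iron (running total 3.5 mg).
Filling greedily by iron-per-dollar is optimal for one linear limit, giving 3.5 mg.

3.5 mg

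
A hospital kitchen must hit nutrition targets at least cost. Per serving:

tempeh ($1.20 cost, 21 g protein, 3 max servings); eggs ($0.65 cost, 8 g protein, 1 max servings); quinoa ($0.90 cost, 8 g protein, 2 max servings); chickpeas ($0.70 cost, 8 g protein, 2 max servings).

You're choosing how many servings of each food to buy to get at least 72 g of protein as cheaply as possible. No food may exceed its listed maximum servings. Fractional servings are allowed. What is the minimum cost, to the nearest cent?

Cost per g of protein: tempeh $0.0571, eggs $0.0813, chickpeas $0.0875, quinoa $0.1125.
Take 3 servings of tempeh: +63.0 g protein for $3.60 (total $3.60, still need 9.0 g).
Take 1 serving of eggs: +8.0 g protein for $0.65 (total $4.25, still need 1.0 g).
Take 0.125 servings of chickpeas: +1.0 g protein for $0.09 (total $4.34, still need 0.0 g).
Filling from the cheapest source first is optimal under one linear minimum: $4.34.

$4.34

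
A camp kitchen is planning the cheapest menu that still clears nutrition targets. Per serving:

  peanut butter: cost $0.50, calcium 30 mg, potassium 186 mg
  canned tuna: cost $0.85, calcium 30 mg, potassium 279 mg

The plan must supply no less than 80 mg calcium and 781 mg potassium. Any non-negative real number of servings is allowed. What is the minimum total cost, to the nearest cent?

peanut butter only: max(80/30, 781/186) = 4.199 servings → $2.10.
canned tuna only: max(80/30, 781/279) = 2.799 servings → $2.38.
peanut butter + canned tuna with both targets exact would need a negative amount; discard.
So the least-cost plan costs $2.10.

$2.10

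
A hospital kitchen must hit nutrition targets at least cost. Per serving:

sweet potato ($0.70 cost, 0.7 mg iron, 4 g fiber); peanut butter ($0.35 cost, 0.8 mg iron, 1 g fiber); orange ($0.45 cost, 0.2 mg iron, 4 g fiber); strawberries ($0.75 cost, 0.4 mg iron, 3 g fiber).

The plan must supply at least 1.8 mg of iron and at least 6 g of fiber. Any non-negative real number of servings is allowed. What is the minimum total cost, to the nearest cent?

$1.15

A basic optimal solution has at most two foods positive. Try each food alone and each pair with both targets met exactly.
sweet potato only: max(1.8/0.7, 6/4) = 2.571 servings → $1.80.
peanut butter only: max(1.8/0.8, 6/1) = 6 servings → $2.10.
orange only: max(1.8/0.2, 6/4) = 9 servings → $4.05.
strawberries only: max(1.8/0.4, 6/3) = 4.5 servings → $3.38.
sweet potato + peanut butter with both tight: 1.2 servings and 1.2 servings → $1.26.
sweet potato + orange: intersection lies outside the first quadrant.
sweet potato + strawberries: the both-tight solution has a negative serving — not a feasible corner.
peanut butter + orange with both tight: 2 servings and 1 serving → $1.15.
peanut butter + strawberries with both tight: 1.5 servings and 1.5 servings → $1.65.
orange + strawberries: intersection lies outside the first quadrant.
Cheapest feasible corner: $1.15.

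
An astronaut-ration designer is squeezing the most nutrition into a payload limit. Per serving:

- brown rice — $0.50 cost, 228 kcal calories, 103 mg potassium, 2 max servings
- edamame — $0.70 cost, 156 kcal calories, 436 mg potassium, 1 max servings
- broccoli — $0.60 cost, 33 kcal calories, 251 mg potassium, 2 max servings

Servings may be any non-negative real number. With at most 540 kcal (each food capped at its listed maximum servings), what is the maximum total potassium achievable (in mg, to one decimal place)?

1081.7 mg

Potassium per kcal: broccoli 7.606, edamame 2.795, brown rice 0.4518.
Take 2 servings of broccoli: uses 66 kcal, +502.0 mg potassium (running total 502.0 mg).
Take 1 serving of edamame: uses 156 kcal, +436.0 mg potassium (running total 938.0 mg).
Take 1.395 servings of brown rice: uses 318 kcal, +143.7 mg potassium (running total 1081.7 mg).
Filling greedily by potassium-per-kcal is optimal for one linear limit, giving 1081.7 mg.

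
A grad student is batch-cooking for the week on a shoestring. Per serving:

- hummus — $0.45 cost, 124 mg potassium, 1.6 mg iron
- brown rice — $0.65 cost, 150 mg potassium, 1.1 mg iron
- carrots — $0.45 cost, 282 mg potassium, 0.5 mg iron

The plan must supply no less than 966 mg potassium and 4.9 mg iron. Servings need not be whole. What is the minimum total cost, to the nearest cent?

$2.12

For a min-cost LP with two ≥-constraints, a basic feasible solution has at most two positive variables.
hummus only: max(966/124, 4.9/1.6) = 7.79 servings → $3.51.
brown rice only: max(966/150, 4.9/1.1) = 6.44 servings → $4.19.
carrots only: max(966/282, 4.9/0.5) = 9.8 servings → $4.41.
hummus + brown rice: intersection lies outside the first quadrant.
hummus + carrots with both tight: 2.309 servings and 2.41 servings → $2.12.
brown rice + carrots with both tight: 3.821 servings and 1.393 servings → $3.11.
So the least-cost plan costs $2.12.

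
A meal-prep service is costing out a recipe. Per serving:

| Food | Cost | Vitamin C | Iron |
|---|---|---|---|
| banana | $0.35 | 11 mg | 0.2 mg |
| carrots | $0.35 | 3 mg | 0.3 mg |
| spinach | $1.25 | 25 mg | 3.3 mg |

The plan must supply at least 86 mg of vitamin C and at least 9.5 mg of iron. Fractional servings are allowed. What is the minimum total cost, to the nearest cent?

$4.00

banana only: max(86/11, 9.5/0.2) = 47.5 servings → $16.62.
carrots only: max(86/3, 9.5/0.3) = 31.67 servings → $11.08.
spinach only: max(86/25, 9.5/3.3) = 3.44 servings → $4.30.
banana + carrots: intersection lies outside the first quadrant.
banana + spinach with both tight: 1.479 servings and 2.789 servings → $4.00.
carrots + spinach with both tight: 19.29 servings and 1.125 servings → $8.16.
So the least-cost plan costs $4.00.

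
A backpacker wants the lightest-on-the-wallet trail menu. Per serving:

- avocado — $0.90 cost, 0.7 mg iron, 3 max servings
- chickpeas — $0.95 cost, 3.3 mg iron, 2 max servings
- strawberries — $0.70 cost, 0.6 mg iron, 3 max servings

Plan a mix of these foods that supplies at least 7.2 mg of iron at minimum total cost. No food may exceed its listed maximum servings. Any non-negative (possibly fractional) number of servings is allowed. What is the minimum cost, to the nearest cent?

$2.60

Cost per mg of iron: chickpeas $0.2879, strawberries $1.1667, avocado $1.2857.
Take 2 servings of chickpeas: +6.6 mg iron for $1.90 (total $1.90, still need 0.6 mg).
Take 1 serving of strawberries: +0.6 mg iron for $0.70 (total $2.60, still need 0.0 mg).
Filling from the cheapest source first is optimal under one linear minimum: $2.60.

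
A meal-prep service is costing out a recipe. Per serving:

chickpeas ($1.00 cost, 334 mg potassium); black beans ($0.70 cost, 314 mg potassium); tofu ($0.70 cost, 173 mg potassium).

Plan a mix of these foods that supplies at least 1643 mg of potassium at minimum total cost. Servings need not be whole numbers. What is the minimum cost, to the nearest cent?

Cost per mg of potassium: black beans $0.0022, chickpeas $0.0030, tofu $0.0040.
With no serving limits, use only black beans: 1643 mg / 314 mg = 5.232 servings × $0.70 = $3.66.

$3.66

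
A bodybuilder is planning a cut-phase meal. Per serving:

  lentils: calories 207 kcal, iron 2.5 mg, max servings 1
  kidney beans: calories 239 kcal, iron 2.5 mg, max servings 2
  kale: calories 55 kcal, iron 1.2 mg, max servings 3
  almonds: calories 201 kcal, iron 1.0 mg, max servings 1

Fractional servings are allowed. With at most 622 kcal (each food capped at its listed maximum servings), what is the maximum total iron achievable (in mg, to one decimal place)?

Iron per kcal: kale 0.02182, lentils 0.01208, kidney beans 0.01046, almonds 0.004975.
Take 3 servings of kale: uses 165 kcal, +3.6 mg iron (running total 3.6 mg).
Take 1 serving of lentils: uses 207 kcal, +2.5 mg iron (running total 6.1 mg).
Take 1.046 servings of kidney beans: uses 250 kcal, +2.6 mg iron (running total 8.7 mg).
Filling greedily by iron-per-kcal is optimal for one linear limit, giving 8.7 mg.

8.7 mg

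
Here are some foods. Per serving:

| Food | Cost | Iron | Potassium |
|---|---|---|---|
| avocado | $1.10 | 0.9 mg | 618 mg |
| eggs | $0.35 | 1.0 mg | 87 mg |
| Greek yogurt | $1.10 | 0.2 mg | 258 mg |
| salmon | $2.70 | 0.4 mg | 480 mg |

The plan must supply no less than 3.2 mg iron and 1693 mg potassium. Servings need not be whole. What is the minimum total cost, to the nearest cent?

At the optimum either one food covers both requirements or two foods hit both targets exactly; no other combination can be cheaper.
avocado only: max(3.2/0.9, 1693/618) = 3.556 servings → $3.91.
eggs only: max(3.2/1.0, 1693/87) = 19.46 servings → $6.81.
Greek yogurt only: max(3.2/0.2, 1693/258) = 16 servings → $17.60.
salmon only: max(3.2/0.4, 1693/480) = 8 servings → $21.60.
avocado + eggs with both tight: 2.621 servings and 0.841 servings → $3.18.
avocado + Greek yogurt: the both-tight solution has a negative serving — not a feasible corner.
avocado + salmon: intersection lies outside the first quadrant.
eggs + Greek yogurt with both tight: 2.024 servings and 5.879 servings → $7.18.
eggs + salmon with both tight: 1.929 servings and 3.177 servings → $9.25.
Greek yogurt + salmon with both targets exact would need a negative amount; discard.
So the least-cost plan costs $3.18.

$3.18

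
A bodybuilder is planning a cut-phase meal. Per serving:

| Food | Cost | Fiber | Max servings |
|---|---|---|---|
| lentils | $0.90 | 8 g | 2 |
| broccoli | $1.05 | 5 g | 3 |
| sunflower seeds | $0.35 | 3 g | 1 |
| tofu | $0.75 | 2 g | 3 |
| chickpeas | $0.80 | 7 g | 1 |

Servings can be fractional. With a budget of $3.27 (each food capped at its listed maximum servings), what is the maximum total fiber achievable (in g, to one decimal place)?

Fiber per dollar: lentils 8.889, chickpeas 8.75, sunflower seeds 8.571, broccoli 4.762, tofu 2.667.
Take 2 servings of lentils: spends $1.80, +16.0 g fiber (running total 16.0 g).
Take 1 serving of chickpeas: spends $0.80, +7.0 g fiber (running total 23.0 g).
Take 1 serving of sunflower seeds: spends $0.35, +3.0 g fiber (running total 26.0 g).
Take 0.3048 servings of broccoli: spends $0.32, +1.5 g fiber (running total 27.5 g).
Greedy by best ratio exhausts the cost allowance optimally: 27.5 g.

27.5 g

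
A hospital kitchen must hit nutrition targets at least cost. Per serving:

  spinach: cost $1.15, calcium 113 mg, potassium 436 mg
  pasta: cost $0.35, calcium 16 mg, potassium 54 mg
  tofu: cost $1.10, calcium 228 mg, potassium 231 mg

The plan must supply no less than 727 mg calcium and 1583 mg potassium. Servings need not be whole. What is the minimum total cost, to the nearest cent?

$5.10

spinach only: max(727/113, 1583/436) = 6.434 servings → $7.40.
pasta only: max(727/16, 1583/54) = 45.44 servings → $15.90.
tofu only: max(727/228, 1583/231) = 6.853 servings → $7.54.
spinach + pasta with both targets exact would need a negative amount; discard.
spinach + tofu with both tight: 2.633 servings and 1.884 servings → $5.10.
pasta + tofu with both tight: 22.4 servings and 1.617 servings → $9.62.
The minimum over all feasible corners is $5.10.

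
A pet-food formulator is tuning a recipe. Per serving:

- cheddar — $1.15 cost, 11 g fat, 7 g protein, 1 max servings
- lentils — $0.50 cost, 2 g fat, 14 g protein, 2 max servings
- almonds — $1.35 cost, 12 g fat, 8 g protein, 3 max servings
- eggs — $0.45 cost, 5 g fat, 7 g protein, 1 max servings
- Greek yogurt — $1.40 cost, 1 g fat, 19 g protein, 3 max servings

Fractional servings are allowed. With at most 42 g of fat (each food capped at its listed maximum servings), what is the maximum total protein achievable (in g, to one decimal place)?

112.0 g

Protein per g fat: Greek yogurt 19, lentils 7, eggs 1.4, almonds 0.6667, cheddar 0.6364.
Take 3 servings of Greek yogurt: uses 3 g fat, +57.0 g protein (running total 57.0 g).
Take 2 servings of lentils: uses 4 g fat, +28.0 g protein (running total 85.0 g).
Take 1 serving of eggs: uses 5 g fat, +7.0 g protein (running total 92.0 g).
Take 2.5 servings of almonds: uses 30 g fat, +20.0 g protein (running total 112.0 g).
Greedy by best ratio exhausts the fat allowance optimally: 112.0 g.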